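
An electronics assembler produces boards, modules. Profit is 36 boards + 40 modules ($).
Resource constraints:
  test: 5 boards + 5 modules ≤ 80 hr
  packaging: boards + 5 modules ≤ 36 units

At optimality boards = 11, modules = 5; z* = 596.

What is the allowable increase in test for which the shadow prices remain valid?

100

Binding constraints: test, packaging. The basis is B = [[5,5],[1,5]] with det 20.
Per unit increase in test, x* moves by d = (0.25, -0.05).
The basis stays optimal until modules reaches 0; allowable increase = 100 hr.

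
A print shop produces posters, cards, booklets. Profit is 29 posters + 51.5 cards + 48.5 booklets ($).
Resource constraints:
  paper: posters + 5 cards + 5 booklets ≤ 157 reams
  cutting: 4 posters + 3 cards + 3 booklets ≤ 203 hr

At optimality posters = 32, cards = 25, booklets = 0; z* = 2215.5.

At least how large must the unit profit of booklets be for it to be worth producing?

51.5

Both paper and cutting are binding at x*.
The binding rows give the dual system: 1·y_paper + 4·y_cutting = 29 and 5·y_paper + 3·y_cutting = 51.5.
Solving: y_paper = 7, y_cutting = 5.5.
booklets enters the basis when its profit ≥ yᵀa₃ = 7·5 + 5.5·3 = 51.5.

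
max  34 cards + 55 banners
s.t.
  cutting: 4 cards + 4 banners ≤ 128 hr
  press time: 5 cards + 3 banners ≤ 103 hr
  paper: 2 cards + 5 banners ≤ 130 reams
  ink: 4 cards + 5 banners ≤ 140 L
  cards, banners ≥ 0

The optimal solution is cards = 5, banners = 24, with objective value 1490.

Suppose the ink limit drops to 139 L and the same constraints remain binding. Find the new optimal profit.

Binding: paper and ink. Non-binding: cutting (12 unused), press time (6 unused).
Slack constraints have shadow price 0 (complementary slackness).
The binding rows give the dual system: 2·y_paper + 4·y_ink = 34 and 5·y_paper + 5·y_ink = 55.
→ y_paper = 5 and y_ink = 6.
Δz = y_ink·Δb = 6 × (-1) = -6, so new z* = 1490 − 6 = 1484.

1484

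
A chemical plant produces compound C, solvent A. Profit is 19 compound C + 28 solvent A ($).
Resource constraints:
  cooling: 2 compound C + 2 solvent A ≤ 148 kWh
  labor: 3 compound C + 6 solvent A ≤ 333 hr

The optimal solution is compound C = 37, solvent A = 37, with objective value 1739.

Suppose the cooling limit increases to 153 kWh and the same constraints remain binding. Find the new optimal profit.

Check each constraint at x*: cooling 148/148 (tight); labor 333/333 (tight).
From A_Bᵀ y = c: 2·y_cooling + 3·y_labor = 19; 2·y_cooling + 6·y_labor = 28.
This yields shadow prices y_cooling = 5, y_labor = 3.
Δz = y_cooling·Δb = 5 × (5) = 25, so new z* = 1739 + 25 = 1764.

1764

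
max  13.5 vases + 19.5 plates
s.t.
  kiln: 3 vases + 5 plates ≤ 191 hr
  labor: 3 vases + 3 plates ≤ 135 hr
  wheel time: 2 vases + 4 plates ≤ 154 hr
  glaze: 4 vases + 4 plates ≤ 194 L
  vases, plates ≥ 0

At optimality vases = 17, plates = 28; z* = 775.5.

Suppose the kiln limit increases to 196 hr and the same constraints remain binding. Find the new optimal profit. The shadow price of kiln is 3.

790.5

Δb = 5, so new z* = 775.5 + (3)·(5) = 775.5 + 15 = 790.5.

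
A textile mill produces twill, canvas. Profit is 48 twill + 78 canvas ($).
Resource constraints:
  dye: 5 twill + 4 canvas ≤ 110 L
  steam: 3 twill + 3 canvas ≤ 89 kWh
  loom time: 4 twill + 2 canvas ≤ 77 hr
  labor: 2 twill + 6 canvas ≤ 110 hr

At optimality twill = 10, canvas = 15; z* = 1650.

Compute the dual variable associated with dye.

At the optimum: dye uses 110 of 110 (binding); steam uses 75 of 89 (slack = 14); loom time uses 70 of 77 (slack = 7); labor uses 110 of 110 (binding).
By complementary slackness, y = 0 for the non-binding constraints.
From A_Bᵀ y = c: 5·y_dye + 2·y_labor = 48; 4·y_dye + 6·y_labor = 78.
This yields shadow prices y_dye = 6, y_labor = 9.
Shadow price of dye = 6.

6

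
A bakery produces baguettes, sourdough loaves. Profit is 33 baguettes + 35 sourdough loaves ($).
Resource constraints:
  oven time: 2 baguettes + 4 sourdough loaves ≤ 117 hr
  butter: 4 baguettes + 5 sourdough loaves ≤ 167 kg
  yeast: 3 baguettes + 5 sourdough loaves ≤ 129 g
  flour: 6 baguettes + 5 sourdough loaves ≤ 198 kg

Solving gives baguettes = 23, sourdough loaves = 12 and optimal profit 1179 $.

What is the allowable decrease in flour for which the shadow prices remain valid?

69

Binding constraints: yeast, flour. The basis is B = [[3,5],[6,5]] with det -15.
Per unit decrease in flour, x* moves by d = (-0.3333, 0.2).
The basis stays optimal until baguettes reaches 0; allowable decrease = 69 kg.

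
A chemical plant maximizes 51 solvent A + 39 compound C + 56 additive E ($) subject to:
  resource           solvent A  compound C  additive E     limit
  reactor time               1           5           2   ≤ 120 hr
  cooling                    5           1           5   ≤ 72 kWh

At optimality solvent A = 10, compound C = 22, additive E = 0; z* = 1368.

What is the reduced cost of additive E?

-1

Both reactor time and cooling are binding at x*.
Dual feasibility on the basic columns requires 1·y_reactor time + 5·y_cooling = 51, 5·y_reactor time + 1·y_cooling = 39.
This yields shadow prices y_reactor time = 6, y_cooling = 9.
Reduced cost of additive E: c₃ − yᵀa₃ = 56 − (6·2 + 9·5) = 56 − 57 = -1.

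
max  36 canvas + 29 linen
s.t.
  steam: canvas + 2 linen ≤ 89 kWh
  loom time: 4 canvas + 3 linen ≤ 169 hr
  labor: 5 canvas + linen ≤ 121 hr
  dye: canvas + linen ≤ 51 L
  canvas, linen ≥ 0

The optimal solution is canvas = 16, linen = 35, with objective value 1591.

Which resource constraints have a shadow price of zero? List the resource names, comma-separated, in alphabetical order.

steam: 86/89 (slack 3)
loom time: 169/169 (binding)
labor: 115/121 (slack 6)
dye: 51/51 (binding)
By complementary slackness, a constraint with positive slack has shadow price 0 → labor, steam.

labor, steam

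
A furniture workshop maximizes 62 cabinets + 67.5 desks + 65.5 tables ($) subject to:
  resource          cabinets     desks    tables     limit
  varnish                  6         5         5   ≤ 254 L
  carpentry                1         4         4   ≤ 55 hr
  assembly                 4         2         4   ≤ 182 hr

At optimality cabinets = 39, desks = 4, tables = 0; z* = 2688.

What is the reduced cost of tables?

At the optimum: varnish uses 254 of 254 (binding); carpentry uses 55 of 55 (binding); assembly uses 164 of 182 (slack = 18).
By complementary slackness, y = 0 for the non-binding constraint.
From A_Bᵀ y = c: 6·y_varnish + 1·y_carpentry = 62; 5·y_varnish + 4·y_carpentry = 67.5.
→ y_varnish = 9.5 and y_carpentry = 5.
Reduced cost of tables: c₃ − yᵀa₃ = 65.5 − (9.5·5 + 5·4) = 65.5 − 67.5 = -2.

-2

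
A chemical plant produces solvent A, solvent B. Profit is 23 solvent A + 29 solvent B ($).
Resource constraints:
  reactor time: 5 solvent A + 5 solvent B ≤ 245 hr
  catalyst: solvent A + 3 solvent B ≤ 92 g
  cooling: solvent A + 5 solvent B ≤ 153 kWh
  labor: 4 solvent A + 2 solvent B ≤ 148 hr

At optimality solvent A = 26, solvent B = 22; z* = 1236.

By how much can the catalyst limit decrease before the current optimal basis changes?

55

Binding constraints: catalyst, labor. The basis is B = [[1,3],[4,2]] with det -10.
Per unit decrease in catalyst, x* moves by d = (0.2, -0.4).
The basis stays optimal until solvent B reaches 0; allowable decrease = 55 g.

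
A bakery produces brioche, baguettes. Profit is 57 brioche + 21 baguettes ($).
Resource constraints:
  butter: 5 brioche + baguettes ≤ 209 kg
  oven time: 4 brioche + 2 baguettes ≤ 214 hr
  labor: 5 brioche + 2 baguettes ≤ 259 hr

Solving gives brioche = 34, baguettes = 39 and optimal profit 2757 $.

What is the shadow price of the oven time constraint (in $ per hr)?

Check each constraint at x*: butter 209/209 (tight); oven time 214/214 (tight); labor 248/259 (slack 11).
Since labor is not tight, its dual is 0.
Dual feasibility on the basic columns requires 5·y_butter + 4·y_oven time = 57, 1·y_butter + 2·y_oven time = 21.
→ y_butter = 5 and y_oven time = 8.
Shadow price of oven time = 8.

8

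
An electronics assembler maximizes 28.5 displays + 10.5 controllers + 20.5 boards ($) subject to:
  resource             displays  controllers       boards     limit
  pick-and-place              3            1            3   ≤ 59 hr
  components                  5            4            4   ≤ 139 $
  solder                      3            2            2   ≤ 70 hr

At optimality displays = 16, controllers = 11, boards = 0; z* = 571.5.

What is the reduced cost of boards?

-7

At the optimum: pick-and-place uses 59 of 59 (binding); components uses 124 of 139 (slack = 15); solder uses 70 of 70 (binding).
Since components is not tight, its dual is 0.
Dual feasibility on the basic columns requires 3·y_pick-and-place + 3·y_solder = 28.5, 1·y_pick-and-place + 2·y_solder = 10.5.
This yields shadow prices y_pick-and-place = 8.5, y_solder = 1.
Reduced cost of boards: c₃ − yᵀa₃ = 20.5 − (8.5·3 + 1·2) = 20.5 − 27.5 = -7.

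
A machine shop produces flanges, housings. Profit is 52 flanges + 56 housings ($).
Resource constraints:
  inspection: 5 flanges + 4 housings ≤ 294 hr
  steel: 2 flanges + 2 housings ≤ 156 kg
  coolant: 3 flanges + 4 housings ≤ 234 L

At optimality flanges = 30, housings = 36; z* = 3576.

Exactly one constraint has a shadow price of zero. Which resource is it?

inspection: 294/294 (binding)
steel: 132/156 (slack 24)
coolant: 234/234 (binding)
By complementary slackness, a constraint with positive slack has shadow price 0 → steel.

steel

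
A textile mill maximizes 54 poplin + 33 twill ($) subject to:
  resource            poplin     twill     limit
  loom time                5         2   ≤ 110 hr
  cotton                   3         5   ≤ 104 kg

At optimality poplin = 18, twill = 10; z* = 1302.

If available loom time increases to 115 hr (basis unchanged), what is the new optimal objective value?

1347

At the optimum: loom time uses 110 of 110 (binding); cotton uses 104 of 104 (binding).
Dual feasibility on the basic columns requires 5·y_loom time + 3·y_cotton = 54, 2·y_loom time + 5·y_cotton = 33.
Solving: y_loom time = 9, y_cotton = 3.
Δz = y_loom time·Δb = 9 × (5) = 45, so new z* = 1302 + 45 = 1347.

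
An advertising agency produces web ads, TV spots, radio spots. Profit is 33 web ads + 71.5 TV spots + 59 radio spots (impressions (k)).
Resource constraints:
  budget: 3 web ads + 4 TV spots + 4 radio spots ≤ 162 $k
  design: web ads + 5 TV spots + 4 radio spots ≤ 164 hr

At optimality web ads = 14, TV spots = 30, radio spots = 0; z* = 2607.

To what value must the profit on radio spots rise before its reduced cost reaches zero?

Both budget and design are binding at x*.
From A_Bᵀ y = c: 3·y_budget + 1·y_design = 33; 4·y_budget + 5·y_design = 71.5.
This yields shadow prices y_budget = 8.5, y_design = 7.5.
radio spots enters the basis when its profit ≥ yᵀa₃ = 8.5·4 + 7.5·4 = 64.

64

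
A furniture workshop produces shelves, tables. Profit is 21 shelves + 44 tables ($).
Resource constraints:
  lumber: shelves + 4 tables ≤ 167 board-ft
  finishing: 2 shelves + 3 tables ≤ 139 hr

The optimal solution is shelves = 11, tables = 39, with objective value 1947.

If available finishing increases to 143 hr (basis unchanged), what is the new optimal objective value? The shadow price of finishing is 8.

Δb = 4, so new z* = 1947 + (8)·(4) = 1947 + 32 = 1979.

1979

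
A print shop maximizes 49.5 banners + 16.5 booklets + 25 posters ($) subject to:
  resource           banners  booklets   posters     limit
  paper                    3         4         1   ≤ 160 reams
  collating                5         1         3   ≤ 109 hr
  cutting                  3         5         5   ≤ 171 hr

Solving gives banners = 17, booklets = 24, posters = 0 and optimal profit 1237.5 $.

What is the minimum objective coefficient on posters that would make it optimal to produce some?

34.5

Binding: collating and cutting. Non-binding: paper (13 unused).
Since paper is not tight, its dual is 0.
The binding rows give the dual system: 5·y_collating + 3·y_cutting = 49.5 and 1·y_collating + 5·y_cutting = 16.5.
Solving: y_collating = 9, y_cutting = 1.5.
posters enters the basis when its profit ≥ yᵀa₃ = 9·3 + 1.5·5 = 34.5.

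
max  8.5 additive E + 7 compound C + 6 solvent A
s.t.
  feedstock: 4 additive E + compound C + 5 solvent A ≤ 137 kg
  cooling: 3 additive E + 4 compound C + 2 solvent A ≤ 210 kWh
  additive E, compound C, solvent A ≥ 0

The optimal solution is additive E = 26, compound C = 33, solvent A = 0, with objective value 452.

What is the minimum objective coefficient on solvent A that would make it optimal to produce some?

8

Both feedstock and cooling are binding at x*.
Dual feasibility on the basic columns requires 4·y_feedstock + 3·y_cooling = 8.5, 1·y_feedstock + 4·y_cooling = 7.
Solving: y_feedstock = 1, y_cooling = 1.5.
solvent A enters the basis when its profit ≥ yᵀa₃ = 1·5 + 1.5·2 = 8.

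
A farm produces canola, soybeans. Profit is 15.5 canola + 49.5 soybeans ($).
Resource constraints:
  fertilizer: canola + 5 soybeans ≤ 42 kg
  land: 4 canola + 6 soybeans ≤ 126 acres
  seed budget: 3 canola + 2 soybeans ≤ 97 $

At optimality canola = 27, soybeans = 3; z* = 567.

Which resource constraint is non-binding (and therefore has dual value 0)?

seed budget

fertilizer: 42/42 (binding)
land: 126/126 (binding)
seed budget: 87/97 (slack 10)
By complementary slackness, a constraint with positive slack has shadow price 0 → seed budget.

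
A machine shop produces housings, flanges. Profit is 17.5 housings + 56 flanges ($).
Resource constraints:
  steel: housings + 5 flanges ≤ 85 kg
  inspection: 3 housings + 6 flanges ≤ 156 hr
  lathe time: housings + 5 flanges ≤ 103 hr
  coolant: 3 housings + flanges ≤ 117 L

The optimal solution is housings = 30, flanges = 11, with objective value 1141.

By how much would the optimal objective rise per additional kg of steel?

Check each constraint at x*: steel 85/85 (tight); inspection 156/156 (tight); lathe time 85/103 (slack 18); coolant 101/117 (slack 16).
By complementary slackness, y = 0 for the non-binding constraints.
From A_Bᵀ y = c: 1·y_steel + 3·y_inspection = 17.5; 5·y_steel + 6·y_inspection = 56.
Solving: y_steel = 7, y_inspection = 3.5.
Shadow price of steel = 7.

7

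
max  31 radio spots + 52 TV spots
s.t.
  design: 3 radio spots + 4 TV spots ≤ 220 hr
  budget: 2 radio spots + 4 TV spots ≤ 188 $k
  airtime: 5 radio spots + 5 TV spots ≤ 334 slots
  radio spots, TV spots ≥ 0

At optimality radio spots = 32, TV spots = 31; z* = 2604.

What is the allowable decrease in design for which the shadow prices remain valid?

Binding constraints: design, budget. The basis is B = [[3,4],[2,4]] with det 4.
Per unit decrease in design, x* moves by d = (-1, 0.5).
The basis stays optimal until radio spots reaches 0; allowable decrease = 32 hr.

32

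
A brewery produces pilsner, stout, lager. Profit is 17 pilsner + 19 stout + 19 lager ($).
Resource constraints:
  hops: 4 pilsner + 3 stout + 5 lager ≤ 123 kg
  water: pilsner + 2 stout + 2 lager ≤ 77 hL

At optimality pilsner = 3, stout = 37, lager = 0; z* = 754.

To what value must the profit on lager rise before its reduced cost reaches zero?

At the optimum: hops uses 123 of 123 (binding); water uses 77 of 77 (binding).
Dual feasibility on the basic columns requires 4·y_hops + 1·y_water = 17, 3·y_hops + 2·y_water = 19.
→ y_hops = 3 and y_water = 5.
lager enters the basis when its profit ≥ yᵀa₃ = 3·5 + 5·2 = 25.

25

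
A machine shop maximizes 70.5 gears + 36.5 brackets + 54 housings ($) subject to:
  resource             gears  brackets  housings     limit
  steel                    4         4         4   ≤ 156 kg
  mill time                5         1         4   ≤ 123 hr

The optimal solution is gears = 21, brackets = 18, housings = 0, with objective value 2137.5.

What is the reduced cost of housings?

At the optimum: steel uses 156 of 156 (binding); mill time uses 123 of 123 (binding).
The binding rows give the dual system: 4·y_steel + 5·y_mill time = 70.5 and 4·y_steel + 1·y_mill time = 36.5.
Solving: y_steel = 7, y_mill time = 8.5.
Reduced cost of housings: c₃ − yᵀa₃ = 54 − (7·4 + 8.5·4) = 54 − 62 = -8.

-8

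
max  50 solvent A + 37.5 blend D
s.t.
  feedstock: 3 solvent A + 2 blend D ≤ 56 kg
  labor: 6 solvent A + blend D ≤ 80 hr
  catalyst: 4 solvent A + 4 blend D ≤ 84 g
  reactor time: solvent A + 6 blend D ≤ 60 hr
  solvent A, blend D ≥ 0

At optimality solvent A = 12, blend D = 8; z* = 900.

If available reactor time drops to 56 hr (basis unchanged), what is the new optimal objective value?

880

At the optimum: feedstock uses 52 of 56 (slack = 4); labor uses 80 of 80 (binding); catalyst uses 80 of 84 (slack = 4); reactor time uses 60 of 60 (binding).
By complementary slackness, y = 0 for the non-binding constraints.
The binding rows give the dual system: 6·y_labor + 1·y_reactor time = 50 and 1·y_labor + 6·y_reactor time = 37.5.
→ y_labor = 7.5 and y_reactor time = 5.
Δz = y_reactor time·Δb = 5 × (-4) = -20, so new z* = 900 − 20 = 880.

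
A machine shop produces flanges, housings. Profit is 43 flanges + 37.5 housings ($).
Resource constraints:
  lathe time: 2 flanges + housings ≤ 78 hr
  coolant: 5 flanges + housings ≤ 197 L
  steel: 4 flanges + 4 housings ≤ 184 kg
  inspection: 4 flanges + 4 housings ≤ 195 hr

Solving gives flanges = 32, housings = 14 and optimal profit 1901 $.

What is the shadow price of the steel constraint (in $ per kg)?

8

Check each constraint at x*: lathe time 78/78 (tight); coolant 174/197 (slack 23); steel 184/184 (tight); inspection 184/195 (slack 11).
By complementary slackness, y = 0 for the non-binding constraints.
Dual feasibility on the basic columns requires 2·y_lathe time + 4·y_steel = 43, 1·y_lathe time + 4·y_steel = 37.5.
→ y_lathe time = 5.5 and y_steel = 8.
Shadow price of steel = 8.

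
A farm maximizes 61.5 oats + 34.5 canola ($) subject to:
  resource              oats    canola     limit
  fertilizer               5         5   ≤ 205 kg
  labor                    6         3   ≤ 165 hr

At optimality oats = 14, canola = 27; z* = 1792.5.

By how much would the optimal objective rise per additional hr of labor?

9

Both fertilizer and labor are binding at x*.
Dual feasibility on the basic columns requires 5·y_fertilizer + 6·y_labor = 61.5, 5·y_fertilizer + 3·y_labor = 34.5.
Solving: y_fertilizer = 1.5, y_labor = 9.
Shadow price of labor = 9.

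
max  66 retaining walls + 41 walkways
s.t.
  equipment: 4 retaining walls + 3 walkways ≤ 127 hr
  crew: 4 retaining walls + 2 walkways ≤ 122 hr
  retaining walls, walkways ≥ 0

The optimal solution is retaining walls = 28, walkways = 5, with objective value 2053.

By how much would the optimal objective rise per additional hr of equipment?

8

Both equipment and crew are binding at x*.
The binding rows give the dual system: 4·y_equipment + 4·y_crew = 66 and 3·y_equipment + 2·y_crew = 41.
Solving: y_equipment = 8, y_crew = 8.5.
Shadow price of equipment = 8.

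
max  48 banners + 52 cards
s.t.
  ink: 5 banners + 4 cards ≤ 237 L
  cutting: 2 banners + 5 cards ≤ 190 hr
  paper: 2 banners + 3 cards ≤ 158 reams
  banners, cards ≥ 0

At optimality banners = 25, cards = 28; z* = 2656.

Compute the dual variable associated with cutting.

4

At the optimum: ink uses 237 of 237 (binding); cutting uses 190 of 190 (binding); paper uses 134 of 158 (slack = 24).
Since paper is not tight, its dual is 0.
From A_Bᵀ y = c: 5·y_ink + 2·y_cutting = 48; 4·y_ink + 5·y_cutting = 52.
Solving: y_ink = 8, y_cutting = 4.
Shadow price of cutting = 4.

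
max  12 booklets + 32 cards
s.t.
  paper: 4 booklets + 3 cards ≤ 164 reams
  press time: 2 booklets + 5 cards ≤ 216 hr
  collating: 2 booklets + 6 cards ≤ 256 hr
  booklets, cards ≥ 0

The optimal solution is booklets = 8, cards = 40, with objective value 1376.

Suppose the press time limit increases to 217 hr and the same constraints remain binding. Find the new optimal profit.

At the optimum: paper uses 152 of 164 (slack = 12); press time uses 216 of 216 (binding); collating uses 256 of 256 (binding).
Slack constraints have shadow price 0 (complementary slackness).
Dual feasibility on the basic columns requires 2·y_press time + 2·y_collating = 12, 5·y_press time + 6·y_collating = 32.
Solving: y_press time = 4, y_collating = 2.
Δz = y_press time·Δb = 4 × (1) = 4, so new z* = 1376 + 4 = 1380.

1380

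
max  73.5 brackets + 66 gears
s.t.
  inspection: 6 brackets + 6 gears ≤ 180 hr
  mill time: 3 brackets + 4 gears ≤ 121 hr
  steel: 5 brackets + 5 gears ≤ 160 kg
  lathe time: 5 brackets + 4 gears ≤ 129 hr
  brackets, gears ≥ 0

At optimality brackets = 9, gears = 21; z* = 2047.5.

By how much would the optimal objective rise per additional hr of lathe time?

Binding: inspection and lathe time. Non-binding: mill time (10 unused), steel (10 unused).
Slack constraints have shadow price 0 (complementary slackness).
From A_Bᵀ y = c: 6·y_inspection + 5·y_lathe time = 73.5; 6·y_inspection + 4·y_lathe time = 66.
This yields shadow prices y_inspection = 6, y_lathe time = 7.5.
Shadow price of lathe time = 7.5.

7.5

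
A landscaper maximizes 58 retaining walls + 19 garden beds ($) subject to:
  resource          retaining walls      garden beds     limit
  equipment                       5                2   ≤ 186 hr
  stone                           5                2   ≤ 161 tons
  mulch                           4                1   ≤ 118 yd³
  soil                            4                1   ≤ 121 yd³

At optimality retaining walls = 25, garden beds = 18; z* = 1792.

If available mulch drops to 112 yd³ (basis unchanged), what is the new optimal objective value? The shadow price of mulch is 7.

Δb = -6, so new z* = 1792 + (7)·(-6) = 1792 − 42 = 1750.

1750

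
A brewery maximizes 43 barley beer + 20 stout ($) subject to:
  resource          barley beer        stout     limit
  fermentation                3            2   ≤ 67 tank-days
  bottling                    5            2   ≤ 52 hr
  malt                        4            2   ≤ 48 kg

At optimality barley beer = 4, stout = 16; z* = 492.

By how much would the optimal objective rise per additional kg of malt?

7

At the optimum: fermentation uses 44 of 67 (slack = 23); bottling uses 52 of 52 (binding); malt uses 48 of 48 (binding).
Slack constraints have shadow price 0 (complementary slackness).
Dual feasibility on the basic columns requires 5·y_bottling + 4·y_malt = 43, 2·y_bottling + 2·y_malt = 20.
Solving: y_bottling = 3, y_malt = 7.
Shadow price of malt = 7.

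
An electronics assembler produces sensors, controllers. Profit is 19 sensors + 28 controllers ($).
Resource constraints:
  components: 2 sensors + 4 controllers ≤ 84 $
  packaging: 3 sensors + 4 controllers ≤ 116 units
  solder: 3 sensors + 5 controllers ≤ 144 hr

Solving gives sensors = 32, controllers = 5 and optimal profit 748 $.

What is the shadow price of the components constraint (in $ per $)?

At the optimum: components uses 84 of 84 (binding); packaging uses 116 of 116 (binding); solder uses 121 of 144 (slack = 23).
Slack constraints have shadow price 0 (complementary slackness).
Dual feasibility on the basic columns requires 2·y_components + 3·y_packaging = 19, 4·y_components + 4·y_packaging = 28.
Solving: y_components = 2, y_packaging = 5.
Shadow price of components = 2.

2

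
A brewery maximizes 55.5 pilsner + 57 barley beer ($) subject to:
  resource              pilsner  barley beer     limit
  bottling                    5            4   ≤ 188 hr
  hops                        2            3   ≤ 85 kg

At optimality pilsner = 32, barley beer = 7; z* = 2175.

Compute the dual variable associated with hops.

Check each constraint at x*: bottling 188/188 (tight); hops 85/85 (tight).
Dual feasibility on the basic columns requires 5·y_bottling + 2·y_hops = 55.5, 4·y_bottling + 3·y_hops = 57.
Solving: y_bottling = 7.5, y_hops = 9.
Shadow price of hops = 9.

9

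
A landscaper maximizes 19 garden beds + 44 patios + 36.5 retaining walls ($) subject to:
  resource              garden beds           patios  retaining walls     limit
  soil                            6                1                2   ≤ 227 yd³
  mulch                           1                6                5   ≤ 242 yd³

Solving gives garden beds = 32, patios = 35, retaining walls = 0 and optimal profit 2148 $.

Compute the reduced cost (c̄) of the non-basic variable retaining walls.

Check each constraint at x*: soil 227/227 (tight); mulch 242/242 (tight).
The binding rows give the dual system: 6·y_soil + 1·y_mulch = 19 and 1·y_soil + 6·y_mulch = 44.
→ y_soil = 2 and y_mulch = 7.
Reduced cost of retaining walls: c₃ − yᵀa₃ = 36.5 − (2·2 + 7·5) = 36.5 − 39 = -2.5.

-2.5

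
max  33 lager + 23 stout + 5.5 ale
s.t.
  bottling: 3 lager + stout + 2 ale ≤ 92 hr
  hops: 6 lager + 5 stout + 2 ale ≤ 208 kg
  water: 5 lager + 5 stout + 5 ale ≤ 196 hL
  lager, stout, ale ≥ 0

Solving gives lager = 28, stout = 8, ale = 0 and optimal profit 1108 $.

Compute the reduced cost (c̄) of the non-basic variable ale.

-8.5

At the optimum: bottling uses 92 of 92 (binding); hops uses 208 of 208 (binding); water uses 180 of 196 (slack = 16).
Slack constraints have shadow price 0 (complementary slackness).
The binding rows give the dual system: 3·y_bottling + 6·y_hops = 33 and 1·y_bottling + 5·y_hops = 23.
Solving: y_bottling = 3, y_hops = 4.
Reduced cost of ale: c₃ − yᵀa₃ = 5.5 − (3·2 + 4·2) = 5.5 − 14 = -8.5.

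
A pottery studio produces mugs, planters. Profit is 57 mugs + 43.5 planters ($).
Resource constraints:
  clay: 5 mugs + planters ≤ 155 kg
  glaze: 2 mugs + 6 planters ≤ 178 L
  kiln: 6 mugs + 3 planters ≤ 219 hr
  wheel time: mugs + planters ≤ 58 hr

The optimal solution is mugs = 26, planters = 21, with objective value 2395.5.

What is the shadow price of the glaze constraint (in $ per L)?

3

Check each constraint at x*: clay 151/155 (slack 4); glaze 178/178 (tight); kiln 219/219 (tight); wheel time 47/58 (slack 11).
Slack constraints have shadow price 0 (complementary slackness).
The binding rows give the dual system: 2·y_glaze + 6·y_kiln = 57 and 6·y_glaze + 3·y_kiln = 43.5.
Solving: y_glaze = 3, y_kiln = 8.5.
Shadow price of glaze = 3.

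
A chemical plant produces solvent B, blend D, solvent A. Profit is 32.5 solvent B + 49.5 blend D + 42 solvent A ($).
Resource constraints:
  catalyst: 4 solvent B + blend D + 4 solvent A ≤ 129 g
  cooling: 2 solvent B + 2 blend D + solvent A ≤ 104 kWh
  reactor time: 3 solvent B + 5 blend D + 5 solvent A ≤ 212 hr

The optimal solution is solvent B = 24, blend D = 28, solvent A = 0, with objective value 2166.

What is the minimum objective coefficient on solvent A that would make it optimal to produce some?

Check each constraint at x*: catalyst 124/129 (slack 5); cooling 104/104 (tight); reactor time 212/212 (tight).
Since catalyst is not tight, its dual is 0.
From A_Bᵀ y = c: 2·y_cooling + 3·y_reactor time = 32.5; 2·y_cooling + 5·y_reactor time = 49.5.
→ y_cooling = 3.5 and y_reactor time = 8.5.
solvent A enters the basis when its profit ≥ yᵀa₃ = 3.5·1 + 8.5·5 = 46.

46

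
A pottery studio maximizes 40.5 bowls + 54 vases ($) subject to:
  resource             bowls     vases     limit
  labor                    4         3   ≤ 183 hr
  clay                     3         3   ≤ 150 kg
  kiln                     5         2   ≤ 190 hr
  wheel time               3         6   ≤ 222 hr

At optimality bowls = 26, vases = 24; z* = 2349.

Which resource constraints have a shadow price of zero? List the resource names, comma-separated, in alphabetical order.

labor: 176/183 (slack 7)
clay: 150/150 (binding)
kiln: 178/190 (slack 12)
wheel time: 222/222 (binding)
By complementary slackness, a constraint with positive slack has shadow price 0 → kiln, labor.

kiln, labor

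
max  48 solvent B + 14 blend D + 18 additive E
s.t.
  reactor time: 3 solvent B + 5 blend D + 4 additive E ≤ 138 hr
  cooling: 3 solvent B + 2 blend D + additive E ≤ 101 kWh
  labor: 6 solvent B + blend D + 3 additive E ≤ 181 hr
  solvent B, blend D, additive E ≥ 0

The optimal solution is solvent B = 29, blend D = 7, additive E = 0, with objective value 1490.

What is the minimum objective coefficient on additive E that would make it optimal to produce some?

At the optimum: reactor time uses 122 of 138 (slack = 16); cooling uses 101 of 101 (binding); labor uses 181 of 181 (binding).
Slack constraints have shadow price 0 (complementary slackness).
The binding rows give the dual system: 3·y_cooling + 6·y_labor = 48 and 2·y_cooling + 1·y_labor = 14.
Solving: y_cooling = 4, y_labor = 6.
additive E enters the basis when its profit ≥ yᵀa₃ = 4·1 + 6·3 = 22.

22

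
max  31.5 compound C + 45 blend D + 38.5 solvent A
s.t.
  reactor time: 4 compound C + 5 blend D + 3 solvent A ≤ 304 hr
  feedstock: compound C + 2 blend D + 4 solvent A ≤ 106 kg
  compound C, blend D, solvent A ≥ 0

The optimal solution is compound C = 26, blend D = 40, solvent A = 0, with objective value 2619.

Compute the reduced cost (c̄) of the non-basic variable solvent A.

-9.5

At the optimum: reactor time uses 304 of 304 (binding); feedstock uses 106 of 106 (binding).
From A_Bᵀ y = c: 4·y_reactor time + 1·y_feedstock = 31.5; 5·y_reactor time + 2·y_feedstock = 45.
Solving: y_reactor time = 6, y_feedstock = 7.5.
Reduced cost of solvent A: c₃ − yᵀa₃ = 38.5 − (6·3 + 7.5·4) = 38.5 − 48 = -9.5.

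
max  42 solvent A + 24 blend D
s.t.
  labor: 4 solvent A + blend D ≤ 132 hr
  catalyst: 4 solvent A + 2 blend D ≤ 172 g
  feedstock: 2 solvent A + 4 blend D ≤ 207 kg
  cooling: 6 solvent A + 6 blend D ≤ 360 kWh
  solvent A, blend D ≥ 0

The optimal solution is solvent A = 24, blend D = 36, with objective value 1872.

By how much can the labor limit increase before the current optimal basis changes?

Binding constraints: labor, cooling. The basis is B = [[4,1],[6,6]] with det 18.
Per unit increase in labor, x* moves by d = (0.3333, -0.3333).
The basis stays optimal until catalyst becomes binding; allowable increase = 6 hr.

6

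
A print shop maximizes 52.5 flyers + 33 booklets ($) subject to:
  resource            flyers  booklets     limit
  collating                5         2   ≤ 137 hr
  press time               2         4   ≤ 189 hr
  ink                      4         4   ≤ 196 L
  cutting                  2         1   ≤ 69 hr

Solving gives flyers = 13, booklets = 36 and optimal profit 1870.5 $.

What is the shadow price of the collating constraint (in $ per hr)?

Check each constraint at x*: collating 137/137 (tight); press time 170/189 (slack 19); ink 196/196 (tight); cutting 62/69 (slack 7).
By complementary slackness, y = 0 for the non-binding constraints.
From A_Bᵀ y = c: 5·y_collating + 4·y_ink = 52.5; 2·y_collating + 4·y_ink = 33.
This yields shadow prices y_collating = 6.5, y_ink = 5.
Shadow price of collating = 6.5.

6.5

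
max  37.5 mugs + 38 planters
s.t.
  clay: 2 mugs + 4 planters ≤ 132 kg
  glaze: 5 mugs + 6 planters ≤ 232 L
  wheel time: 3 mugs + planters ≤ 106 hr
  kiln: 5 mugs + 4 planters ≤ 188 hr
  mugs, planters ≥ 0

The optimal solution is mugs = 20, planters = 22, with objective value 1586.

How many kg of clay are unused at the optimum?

4

clay used = 2·20 + 4·22 = 128; slack = 132 − 128 = 4.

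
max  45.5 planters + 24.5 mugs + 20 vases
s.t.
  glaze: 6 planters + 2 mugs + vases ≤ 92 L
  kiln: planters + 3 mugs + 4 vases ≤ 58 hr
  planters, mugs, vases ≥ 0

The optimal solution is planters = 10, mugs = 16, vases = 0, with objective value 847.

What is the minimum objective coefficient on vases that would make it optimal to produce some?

At the optimum: glaze uses 92 of 92 (binding); kiln uses 58 of 58 (binding).
The binding rows give the dual system: 6·y_glaze + 1·y_kiln = 45.5 and 2·y_glaze + 3·y_kiln = 24.5.
Solving: y_glaze = 7, y_kiln = 3.5.
vases enters the basis when its profit ≥ yᵀa₃ = 7·1 + 3.5·4 = 21.

21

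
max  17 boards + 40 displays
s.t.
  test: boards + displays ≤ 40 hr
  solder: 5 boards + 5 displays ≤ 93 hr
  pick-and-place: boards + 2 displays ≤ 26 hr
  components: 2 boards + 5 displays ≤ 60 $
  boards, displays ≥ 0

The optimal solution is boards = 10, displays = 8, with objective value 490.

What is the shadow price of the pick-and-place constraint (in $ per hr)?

5

Binding: pick-and-place and components. Non-binding: test (22 unused), solder (3 unused).
Slack constraints have shadow price 0 (complementary slackness).
From A_Bᵀ y = c: 1·y_pick-and-place + 2·y_components = 17; 2·y_pick-and-place + 5·y_components = 40.
This yields shadow prices y_pick-and-place = 5, y_components = 6.
Shadow price of pick-and-place = 5.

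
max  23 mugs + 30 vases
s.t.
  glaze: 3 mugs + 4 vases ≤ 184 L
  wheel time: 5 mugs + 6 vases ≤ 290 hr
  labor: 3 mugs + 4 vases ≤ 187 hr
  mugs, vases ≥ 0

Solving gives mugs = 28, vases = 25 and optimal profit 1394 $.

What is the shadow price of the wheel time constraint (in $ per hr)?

1

Check each constraint at x*: glaze 184/184 (tight); wheel time 290/290 (tight); labor 184/187 (slack 3).
Since labor is not tight, its dual is 0.
From A_Bᵀ y = c: 3·y_glaze + 5·y_wheel time = 23; 4·y_glaze + 6·y_wheel time = 30.
→ y_glaze = 6 and y_wheel time = 1.
Shadow price of wheel time = 1.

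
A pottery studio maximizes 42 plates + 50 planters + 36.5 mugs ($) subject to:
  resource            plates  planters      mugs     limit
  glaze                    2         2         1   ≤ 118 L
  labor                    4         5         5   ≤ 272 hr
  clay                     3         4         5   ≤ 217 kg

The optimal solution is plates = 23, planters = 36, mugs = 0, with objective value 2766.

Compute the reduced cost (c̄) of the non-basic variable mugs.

-8.5

Check each constraint at x*: glaze 118/118 (tight); labor 272/272 (tight); clay 213/217 (slack 4).
Since clay is not tight, its dual is 0.
From A_Bᵀ y = c: 2·y_glaze + 4·y_labor = 42; 2·y_glaze + 5·y_labor = 50.
→ y_glaze = 5 and y_labor = 8.
Reduced cost of mugs: c₃ − yᵀa₃ = 36.5 − (5·1 + 8·5) = 36.5 − 45 = -8.5.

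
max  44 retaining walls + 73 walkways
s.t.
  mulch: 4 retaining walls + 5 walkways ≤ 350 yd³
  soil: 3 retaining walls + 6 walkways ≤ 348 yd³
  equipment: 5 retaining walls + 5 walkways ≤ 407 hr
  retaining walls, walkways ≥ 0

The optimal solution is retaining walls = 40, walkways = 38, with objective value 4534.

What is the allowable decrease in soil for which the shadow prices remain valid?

Binding constraints: mulch, soil. The basis is B = [[4,5],[3,6]] with det 9.
Per unit decrease in soil, x* moves by d = (0.5556, -0.4444).
The basis stays optimal until equipment becomes binding; allowable decrease = 30.6 yd³.

30.6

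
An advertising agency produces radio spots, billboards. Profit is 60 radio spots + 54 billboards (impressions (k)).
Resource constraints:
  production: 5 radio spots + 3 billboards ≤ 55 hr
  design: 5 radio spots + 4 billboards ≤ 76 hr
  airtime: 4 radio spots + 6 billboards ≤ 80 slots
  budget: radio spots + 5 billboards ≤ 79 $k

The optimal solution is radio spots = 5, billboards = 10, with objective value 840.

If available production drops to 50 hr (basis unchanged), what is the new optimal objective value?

At the optimum: production uses 55 of 55 (binding); design uses 65 of 76 (slack = 11); airtime uses 80 of 80 (binding); budget uses 55 of 79 (slack = 24).
By complementary slackness, y = 0 for the non-binding constraints.
Dual feasibility on the basic columns requires 5·y_production + 4·y_airtime = 60, 3·y_production + 6·y_airtime = 54.
Solving: y_production = 8, y_airtime = 5.
Δz = y_production·Δb = 8 × (-5) = -40, so new z* = 840 − 40 = 800.

800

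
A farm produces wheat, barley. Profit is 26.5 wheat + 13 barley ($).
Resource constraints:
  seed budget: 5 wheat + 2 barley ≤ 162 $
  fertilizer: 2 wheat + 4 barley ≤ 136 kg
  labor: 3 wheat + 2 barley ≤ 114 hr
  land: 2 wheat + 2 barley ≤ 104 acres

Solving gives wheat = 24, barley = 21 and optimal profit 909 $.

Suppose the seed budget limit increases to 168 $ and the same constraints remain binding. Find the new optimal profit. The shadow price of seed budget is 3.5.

Δb = 6, so new z* = 909 + (3.5)·(6) = 909 + 21 = 930.

930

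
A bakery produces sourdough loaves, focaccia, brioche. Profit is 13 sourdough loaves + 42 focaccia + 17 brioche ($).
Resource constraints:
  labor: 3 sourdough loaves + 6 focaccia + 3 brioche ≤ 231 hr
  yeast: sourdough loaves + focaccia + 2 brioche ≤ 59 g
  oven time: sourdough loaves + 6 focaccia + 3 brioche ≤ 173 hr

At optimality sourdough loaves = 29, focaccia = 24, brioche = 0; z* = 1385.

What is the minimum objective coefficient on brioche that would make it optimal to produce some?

21

At the optimum: labor uses 231 of 231 (binding); yeast uses 53 of 59 (slack = 6); oven time uses 173 of 173 (binding).
Slack constraints have shadow price 0 (complementary slackness).
From A_Bᵀ y = c: 3·y_labor + 1·y_oven time = 13; 6·y_labor + 6·y_oven time = 42.
Solving: y_labor = 3, y_oven time = 4.
brioche enters the basis when its profit ≥ yᵀa₃ = 3·3 + 4·3 = 21.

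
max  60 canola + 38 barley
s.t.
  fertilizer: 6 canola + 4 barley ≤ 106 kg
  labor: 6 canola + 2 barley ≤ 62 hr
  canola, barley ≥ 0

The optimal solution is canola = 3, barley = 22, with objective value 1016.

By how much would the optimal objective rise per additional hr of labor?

1

Check each constraint at x*: fertilizer 106/106 (tight); labor 62/62 (tight).
The binding rows give the dual system: 6·y_fertilizer + 6·y_labor = 60 and 4·y_fertilizer + 2·y_labor = 38.
→ y_fertilizer = 9 and y_labor = 1.
Shadow price of labor = 1.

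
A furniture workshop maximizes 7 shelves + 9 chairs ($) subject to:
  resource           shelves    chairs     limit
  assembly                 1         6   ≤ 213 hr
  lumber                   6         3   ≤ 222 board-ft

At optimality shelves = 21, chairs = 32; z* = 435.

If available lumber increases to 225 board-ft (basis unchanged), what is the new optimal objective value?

Check each constraint at x*: assembly 213/213 (tight); lumber 222/222 (tight).
From A_Bᵀ y = c: 1·y_assembly + 6·y_lumber = 7; 6·y_assembly + 3·y_lumber = 9.
This yields shadow prices y_assembly = 1, y_lumber = 1.
Δz = y_lumber·Δb = 1 × (3) = 3, so new z* = 435 + 3 = 438.

438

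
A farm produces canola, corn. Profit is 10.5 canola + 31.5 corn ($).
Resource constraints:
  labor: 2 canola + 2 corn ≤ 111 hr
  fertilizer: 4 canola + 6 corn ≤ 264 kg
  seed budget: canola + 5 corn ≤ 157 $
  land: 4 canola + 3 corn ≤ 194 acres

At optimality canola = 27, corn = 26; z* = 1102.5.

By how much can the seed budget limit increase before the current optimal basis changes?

63

Binding constraints: fertilizer, seed budget. The basis is B = [[4,6],[1,5]] with det 14.
Per unit increase in seed budget, x* moves by d = (-0.4286, 0.2857).
The basis stays optimal until canola reaches 0; allowable increase = 63 $.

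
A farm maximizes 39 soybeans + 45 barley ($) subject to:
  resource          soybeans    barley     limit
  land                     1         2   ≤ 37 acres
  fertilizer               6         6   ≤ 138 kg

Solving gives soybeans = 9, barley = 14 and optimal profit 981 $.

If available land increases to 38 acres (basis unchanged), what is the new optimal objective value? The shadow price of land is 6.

987

Δb = 1, so new z* = 981 + (6)·(1) = 981 + 6 = 987.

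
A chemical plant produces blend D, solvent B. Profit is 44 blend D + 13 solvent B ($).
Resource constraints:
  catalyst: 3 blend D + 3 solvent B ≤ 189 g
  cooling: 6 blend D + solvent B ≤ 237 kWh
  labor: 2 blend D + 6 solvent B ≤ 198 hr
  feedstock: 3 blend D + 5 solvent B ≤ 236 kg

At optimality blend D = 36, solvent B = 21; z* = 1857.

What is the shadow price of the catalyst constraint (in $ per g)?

Check each constraint at x*: catalyst 171/189 (slack 18); cooling 237/237 (tight); labor 198/198 (tight); feedstock 213/236 (slack 23).
Since catalyst, feedstock are not tight, their duals are 0.
The binding rows give the dual system: 6·y_cooling + 2·y_labor = 44 and 1·y_cooling + 6·y_labor = 13.
→ y_cooling = 7 and y_labor = 1.
Shadow price of catalyst = 0.

0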